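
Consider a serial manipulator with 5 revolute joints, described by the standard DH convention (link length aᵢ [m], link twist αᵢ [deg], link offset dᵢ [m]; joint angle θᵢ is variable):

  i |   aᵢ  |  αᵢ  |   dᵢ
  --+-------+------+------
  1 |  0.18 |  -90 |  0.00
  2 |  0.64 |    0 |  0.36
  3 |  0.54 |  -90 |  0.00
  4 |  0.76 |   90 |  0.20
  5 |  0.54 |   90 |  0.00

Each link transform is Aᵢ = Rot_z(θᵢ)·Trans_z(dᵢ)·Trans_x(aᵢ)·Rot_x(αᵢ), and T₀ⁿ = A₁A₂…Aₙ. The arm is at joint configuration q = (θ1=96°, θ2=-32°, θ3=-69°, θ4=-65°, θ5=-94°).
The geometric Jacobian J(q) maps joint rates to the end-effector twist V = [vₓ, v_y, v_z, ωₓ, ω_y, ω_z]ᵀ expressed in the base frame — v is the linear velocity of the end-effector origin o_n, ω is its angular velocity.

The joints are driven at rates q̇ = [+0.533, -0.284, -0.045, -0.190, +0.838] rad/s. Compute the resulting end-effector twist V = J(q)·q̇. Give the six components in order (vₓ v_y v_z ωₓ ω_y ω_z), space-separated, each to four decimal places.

-0.4885 -0.9890 0.0508 -0.0207 -0.0440 -0.2488

o_n = [-1.0330, 0.1217, 1.1043]
J₁: ẑ×o_n = [-0.1217, -1.0330, 0.0000], ω = ẑ
J2: z=[-0.9945, -0.1045, 0.0000] o=[-0.0188, 0.1790, 0.0000] → [-0.1154, 1.0982, -0.0490, -0.9945, -0.1045, 0.0000]
J3: z=[-0.9945, -0.1045, 0.0000] o=[-0.4336, 0.6812, 0.3391] → [-0.0800, 0.7609, 0.4937, -0.9945, -0.1045, 0.0000]
J4: z=[-0.1026, 0.9762, 0.1908] o=[-0.4228, 0.5787, 0.8692] → [0.3167, -0.0923, 0.6426, -0.1026, 0.9762, 0.1908]
J5: z=[-0.4384, 0.1278, -0.8897] o=[-1.1219, 0.6410, 1.2227] → [-0.4771, -0.1310, 0.2163, -0.4384, 0.1278, -0.8897]
V = J·q̇ = [-0.4885, -0.9890, 0.0508, -0.0207, -0.0440, -0.2488]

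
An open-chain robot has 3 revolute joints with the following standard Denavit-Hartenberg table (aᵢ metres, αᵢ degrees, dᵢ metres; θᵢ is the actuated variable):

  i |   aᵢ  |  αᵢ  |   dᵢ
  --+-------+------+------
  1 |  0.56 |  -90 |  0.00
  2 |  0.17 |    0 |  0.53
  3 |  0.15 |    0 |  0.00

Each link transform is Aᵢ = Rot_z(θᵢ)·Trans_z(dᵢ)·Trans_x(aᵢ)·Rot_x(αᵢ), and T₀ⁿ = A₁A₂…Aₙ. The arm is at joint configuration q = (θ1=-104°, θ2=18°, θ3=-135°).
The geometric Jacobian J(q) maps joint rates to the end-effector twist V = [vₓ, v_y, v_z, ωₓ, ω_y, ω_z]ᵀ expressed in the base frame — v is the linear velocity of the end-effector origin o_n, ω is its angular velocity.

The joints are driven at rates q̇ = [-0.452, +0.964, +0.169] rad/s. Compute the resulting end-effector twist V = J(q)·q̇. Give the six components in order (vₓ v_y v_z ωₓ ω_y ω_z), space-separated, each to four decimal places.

-0.3690 -0.2588 -0.0787 1.0993 -0.2741 -0.4520

o_n = [0.3561, -0.7624, 0.0811]
J₁: ẑ×o_n = [0.7624, 0.3561, -0.0000], ω = ẑ
J2: z=[0.9703, -0.2419, 0.0000] o=[-0.1355, -0.5434, 0.0000] → [-0.0196, -0.0787, -0.0936, 0.9703, -0.2419, 0.0000]
J3: z=[0.9703, -0.2419, 0.0000] o=[0.3397, -0.8285, -0.0525] → [-0.0323, -0.1297, 0.0681, 0.9703, -0.2419, 0.0000]
V = J·q̇ = [-0.3690, -0.2588, -0.0787, 1.0993, -0.2741, -0.4520]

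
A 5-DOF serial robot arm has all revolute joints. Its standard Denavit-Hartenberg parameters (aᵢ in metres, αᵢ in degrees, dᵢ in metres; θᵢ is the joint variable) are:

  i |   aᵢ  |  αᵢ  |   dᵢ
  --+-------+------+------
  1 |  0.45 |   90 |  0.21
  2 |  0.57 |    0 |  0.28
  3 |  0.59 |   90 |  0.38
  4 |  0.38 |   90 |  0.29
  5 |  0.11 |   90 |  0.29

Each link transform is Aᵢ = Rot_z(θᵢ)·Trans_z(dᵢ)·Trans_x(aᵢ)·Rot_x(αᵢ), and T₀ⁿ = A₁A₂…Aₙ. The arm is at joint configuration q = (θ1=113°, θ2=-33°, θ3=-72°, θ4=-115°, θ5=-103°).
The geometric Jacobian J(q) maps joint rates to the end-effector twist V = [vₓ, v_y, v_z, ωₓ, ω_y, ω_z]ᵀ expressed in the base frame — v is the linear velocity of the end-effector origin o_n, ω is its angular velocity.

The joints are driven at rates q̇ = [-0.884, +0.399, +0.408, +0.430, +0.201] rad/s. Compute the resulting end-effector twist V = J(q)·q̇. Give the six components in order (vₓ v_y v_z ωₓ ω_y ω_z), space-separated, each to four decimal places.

o_n = [0.1483, 0.8295, -0.2241]
J₁: ẑ×o_n = [-0.8295, 0.1483, 0.0000], ω = ẑ
J2: z=[0.9205, 0.3907, 0.0000] o=[-0.1758, 0.4142, 0.2100] → [-0.1696, 0.3996, 0.2556, 0.9205, 0.3907, 0.0000]
J3: z=[0.9205, 0.3907, 0.0000] o=[-0.1049, 0.9637, -0.1004] → [-0.0483, 0.1139, -0.2224, 0.9205, 0.3907, 0.0000]
J4: z=[0.3774, -0.8891, 0.2588] o=[0.3046, 0.9716, -0.6703] → [-0.3600, -0.2089, -0.1926, 0.3774, -0.8891, 0.2588]
J5: z=[0.2974, 0.3811, 0.8754] o=[0.0808, 0.6174, -0.4402] → [-0.1033, -0.0052, 0.0373, 0.2974, 0.3811, 0.8754]
V = J·q̇ = [0.4703, -0.0160, -0.0641, 0.9649, 0.0096, -0.5967]

0.4703 -0.0160 -0.0641 0.9649 0.0096 -0.5967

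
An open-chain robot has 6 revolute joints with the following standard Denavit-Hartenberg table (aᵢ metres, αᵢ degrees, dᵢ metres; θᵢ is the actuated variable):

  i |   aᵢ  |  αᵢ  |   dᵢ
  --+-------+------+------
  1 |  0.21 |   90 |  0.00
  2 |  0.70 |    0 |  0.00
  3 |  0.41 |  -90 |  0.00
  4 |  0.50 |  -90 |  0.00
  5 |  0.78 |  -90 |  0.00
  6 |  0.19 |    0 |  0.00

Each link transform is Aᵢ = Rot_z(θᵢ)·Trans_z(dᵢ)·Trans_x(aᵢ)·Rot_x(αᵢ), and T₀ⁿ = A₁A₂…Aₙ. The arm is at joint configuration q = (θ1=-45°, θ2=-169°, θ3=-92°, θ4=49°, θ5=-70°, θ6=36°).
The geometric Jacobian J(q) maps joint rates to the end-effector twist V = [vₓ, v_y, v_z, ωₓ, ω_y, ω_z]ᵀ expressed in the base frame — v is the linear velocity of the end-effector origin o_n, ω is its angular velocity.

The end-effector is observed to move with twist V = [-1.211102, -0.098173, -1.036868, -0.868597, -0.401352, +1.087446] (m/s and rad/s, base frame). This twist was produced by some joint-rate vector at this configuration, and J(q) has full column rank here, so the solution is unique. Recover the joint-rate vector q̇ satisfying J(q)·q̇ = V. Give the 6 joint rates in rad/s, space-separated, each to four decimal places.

o_n = [-0.6789, 1.4497, 0.7483]
J₁: ẑ×o_n = [-1.4497, -0.6789, 0.0000], ω = ẑ
J2: z=[-0.7071, -0.7071, 0.0000] o=[0.1485, -0.1485, 0.0000] → [-0.5291, 0.5291, -1.7152, -0.7071, -0.7071, 0.0000]
J3: z=[-0.7071, -0.7071, 0.0000] o=[-0.3374, 0.3374, -0.1336] → [-0.6236, 0.6236, -1.0280, -0.7071, -0.7071, 0.0000]
J4: z=[-0.6984, 0.6984, -0.1564] o=[-0.3827, 0.3827, 0.2714] → [0.5000, 0.3794, -0.5384, -0.6984, 0.6984, -0.1564]
J5: z=[0.5474, 0.3804, -0.7454] o=[-0.1522, 0.6859, 0.5954] → [0.6276, 0.3089, 0.6185, 0.5474, 0.3804, -0.7454]
J6: z=[0.6721, 0.3308, 0.6624] o=[-0.5411, 1.3595, 0.6536] → [-0.0285, -0.1549, 0.1062, 0.6721, 0.3308, 0.6624]
q̇ = J⁺·V = [0.3290, -0.1950, 0.6820, 0.2860, -0.8740, 0.2290]

0.3290 -0.1950 0.6820 0.2860 -0.8740 0.2290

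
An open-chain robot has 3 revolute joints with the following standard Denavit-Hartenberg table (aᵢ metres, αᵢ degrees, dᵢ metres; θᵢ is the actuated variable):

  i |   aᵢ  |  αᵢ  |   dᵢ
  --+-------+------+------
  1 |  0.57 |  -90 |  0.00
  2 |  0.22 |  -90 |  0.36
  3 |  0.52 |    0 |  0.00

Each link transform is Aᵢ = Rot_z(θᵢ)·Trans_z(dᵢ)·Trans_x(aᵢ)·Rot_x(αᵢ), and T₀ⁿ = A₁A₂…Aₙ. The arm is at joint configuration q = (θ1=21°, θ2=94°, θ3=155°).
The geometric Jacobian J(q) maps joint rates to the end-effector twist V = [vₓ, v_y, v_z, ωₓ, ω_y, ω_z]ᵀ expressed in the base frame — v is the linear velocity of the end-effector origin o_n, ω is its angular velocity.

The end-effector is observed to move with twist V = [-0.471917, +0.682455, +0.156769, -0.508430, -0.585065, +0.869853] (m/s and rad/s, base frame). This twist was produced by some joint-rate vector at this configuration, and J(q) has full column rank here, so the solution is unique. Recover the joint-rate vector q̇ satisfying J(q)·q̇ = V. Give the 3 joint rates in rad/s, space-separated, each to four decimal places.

o_n = [0.4982, 0.3415, 0.2507]
J₁: ẑ×o_n = [-0.3415, 0.4982, 0.0000], ω = ẑ
J2: z=[-0.3584, 0.9336, 0.0000] o=[0.5321, 0.2043, 0.0000] → [0.2340, 0.0898, -0.0175, -0.3584, 0.9336, 0.0000]
J3: z=[-0.9313, -0.3575, 0.0698] o=[0.3888, 0.5349, -0.2195] → [-0.1546, 0.4455, 0.2192, -0.9313, -0.3575, 0.0698]
q̇ = J⁺·V = [0.8220, -0.3640, 0.6860]

0.8220 -0.3640 0.6860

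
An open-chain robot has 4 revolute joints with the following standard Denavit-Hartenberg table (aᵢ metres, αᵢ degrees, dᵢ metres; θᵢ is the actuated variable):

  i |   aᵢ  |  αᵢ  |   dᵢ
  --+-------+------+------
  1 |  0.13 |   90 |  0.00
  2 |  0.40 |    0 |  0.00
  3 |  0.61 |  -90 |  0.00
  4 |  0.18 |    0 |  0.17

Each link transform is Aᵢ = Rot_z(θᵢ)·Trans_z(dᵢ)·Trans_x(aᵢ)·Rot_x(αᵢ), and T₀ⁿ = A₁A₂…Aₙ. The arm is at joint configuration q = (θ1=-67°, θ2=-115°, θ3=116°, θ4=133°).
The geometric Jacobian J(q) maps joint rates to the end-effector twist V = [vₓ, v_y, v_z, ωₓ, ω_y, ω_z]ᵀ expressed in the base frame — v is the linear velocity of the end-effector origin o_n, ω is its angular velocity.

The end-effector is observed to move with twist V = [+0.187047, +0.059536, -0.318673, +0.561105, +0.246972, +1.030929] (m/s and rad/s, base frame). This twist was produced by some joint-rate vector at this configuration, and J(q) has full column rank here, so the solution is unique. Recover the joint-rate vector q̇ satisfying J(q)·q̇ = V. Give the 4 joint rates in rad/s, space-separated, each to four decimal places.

o_n = [0.2951, -0.3583, -0.1840]
J₁: ẑ×o_n = [0.3583, 0.2951, -0.0000], ω = ẑ
J2: z=[-0.9205, -0.3907, 0.0000] o=[0.0508, -0.1197, 0.0000] → [0.0719, -0.1694, 0.3152, -0.9205, -0.3907, 0.0000]
J3: z=[-0.9205, -0.3907, 0.0000] o=[-0.0153, 0.0359, -0.3625] → [-0.0697, 0.1643, 0.4842, -0.9205, -0.3907, 0.0000]
J4: z=[-0.0068, 0.0161, 0.9998] o=[0.2231, -0.5255, -0.3519] → [-0.1644, 0.0732, -0.0023, -0.0068, 0.0161, 0.9998]
q̇ = J⁺·V = [0.5670, 0.1230, -0.7360, 0.4640]

0.5670 0.1230 -0.7360 0.4640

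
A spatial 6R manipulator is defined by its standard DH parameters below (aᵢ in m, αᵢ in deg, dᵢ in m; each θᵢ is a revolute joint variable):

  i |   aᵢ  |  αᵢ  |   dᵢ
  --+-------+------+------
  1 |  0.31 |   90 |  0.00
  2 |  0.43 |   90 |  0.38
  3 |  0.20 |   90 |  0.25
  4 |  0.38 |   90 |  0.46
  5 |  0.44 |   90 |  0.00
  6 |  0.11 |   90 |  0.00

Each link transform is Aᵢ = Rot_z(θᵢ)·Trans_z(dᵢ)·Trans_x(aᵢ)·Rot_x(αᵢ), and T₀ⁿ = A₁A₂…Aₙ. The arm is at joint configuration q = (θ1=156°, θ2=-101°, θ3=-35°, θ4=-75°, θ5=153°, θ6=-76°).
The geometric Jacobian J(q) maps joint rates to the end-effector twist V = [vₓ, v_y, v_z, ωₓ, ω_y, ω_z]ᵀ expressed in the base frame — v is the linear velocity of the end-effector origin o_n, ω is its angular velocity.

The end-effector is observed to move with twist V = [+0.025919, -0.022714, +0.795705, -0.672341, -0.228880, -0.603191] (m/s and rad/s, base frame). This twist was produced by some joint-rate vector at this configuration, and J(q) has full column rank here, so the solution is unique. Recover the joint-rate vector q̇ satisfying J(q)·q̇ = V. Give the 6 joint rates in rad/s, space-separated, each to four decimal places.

0.0960 -0.9250 -0.6710 -0.7650 -0.2260 0.0740

o_n = [-0.0914, -0.3303, -0.2205]
J₁: ẑ×o_n = [0.3303, -0.0914, 0.0000], ω = ẑ
J2: z=[0.4067, 0.9135, 0.0000] o=[-0.2832, 0.1261, 0.0000] → [-0.2015, 0.0897, -0.3609, 0.4067, 0.9135, 0.0000]
J3: z=[0.8968, -0.3993, 0.1908] o=[-0.0537, 0.4399, -0.4221] → [0.0665, -0.1879, -0.7057, 0.8968, -0.3993, 0.1908]
J4: z=[-0.4332, -0.7038, 0.5630] o=[0.1524, 0.2225, -0.5352] → [0.0898, -0.0009, 0.0679, -0.4332, -0.7038, 0.5630]
J5: z=[-0.1447, 0.6709, 0.7273] o=[-0.3849, -0.0125, -0.4253] → [0.3685, 0.2431, -0.1510, -0.1447, 0.6709, 0.7273]
J6: z=[-0.7898, -0.5211, 0.3235] o=[-0.1227, -0.2446, -0.1590] → [0.0598, -0.0385, 0.0840, -0.7898, -0.5211, 0.3235]
q̇ = J⁺·V = [0.0960, -0.9250, -0.6710, -0.7650, -0.2260, 0.0740]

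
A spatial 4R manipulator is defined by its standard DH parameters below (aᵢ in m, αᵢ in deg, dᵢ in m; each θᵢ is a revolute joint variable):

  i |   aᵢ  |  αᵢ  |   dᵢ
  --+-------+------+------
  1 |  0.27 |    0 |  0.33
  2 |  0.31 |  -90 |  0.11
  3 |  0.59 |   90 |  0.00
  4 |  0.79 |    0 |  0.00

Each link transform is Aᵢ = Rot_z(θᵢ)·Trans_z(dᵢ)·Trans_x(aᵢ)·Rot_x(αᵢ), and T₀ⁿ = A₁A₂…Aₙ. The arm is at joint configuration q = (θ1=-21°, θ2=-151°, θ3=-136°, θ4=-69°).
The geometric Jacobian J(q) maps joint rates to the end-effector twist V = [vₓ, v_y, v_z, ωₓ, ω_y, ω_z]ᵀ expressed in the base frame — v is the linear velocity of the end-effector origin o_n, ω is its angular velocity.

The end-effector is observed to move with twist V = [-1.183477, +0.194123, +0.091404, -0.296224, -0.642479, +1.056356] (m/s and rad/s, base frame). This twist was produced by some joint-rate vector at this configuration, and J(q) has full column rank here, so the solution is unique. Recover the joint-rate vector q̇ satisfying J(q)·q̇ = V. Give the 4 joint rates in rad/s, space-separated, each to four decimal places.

o_n = [0.4644, 0.6779, 1.0465]
J₁: ẑ×o_n = [-0.6779, 0.4644, 0.0000], ω = ẑ
J2: z=[0.0000, 0.0000, 1.0000] o=[0.2521, -0.0968, 0.3300] → [-0.7746, 0.2123, 0.0000, 0.0000, 0.0000, 1.0000]
J3: z=[0.1392, -0.9903, 0.0000] o=[-0.0549, -0.1399, 0.4400] → [-0.6006, -0.0844, 0.6281, 0.1392, -0.9903, 0.0000]
J4: z=[0.6879, 0.0967, -0.7193] o=[0.3654, -0.0808, 0.8498] → [0.5648, -0.2065, 0.5123, 0.6879, 0.0967, -0.7193]
q̇ = J⁺·V = [-0.0380, 0.6980, 0.5950, -0.5510]

-0.0380 0.6980 0.5950 -0.5510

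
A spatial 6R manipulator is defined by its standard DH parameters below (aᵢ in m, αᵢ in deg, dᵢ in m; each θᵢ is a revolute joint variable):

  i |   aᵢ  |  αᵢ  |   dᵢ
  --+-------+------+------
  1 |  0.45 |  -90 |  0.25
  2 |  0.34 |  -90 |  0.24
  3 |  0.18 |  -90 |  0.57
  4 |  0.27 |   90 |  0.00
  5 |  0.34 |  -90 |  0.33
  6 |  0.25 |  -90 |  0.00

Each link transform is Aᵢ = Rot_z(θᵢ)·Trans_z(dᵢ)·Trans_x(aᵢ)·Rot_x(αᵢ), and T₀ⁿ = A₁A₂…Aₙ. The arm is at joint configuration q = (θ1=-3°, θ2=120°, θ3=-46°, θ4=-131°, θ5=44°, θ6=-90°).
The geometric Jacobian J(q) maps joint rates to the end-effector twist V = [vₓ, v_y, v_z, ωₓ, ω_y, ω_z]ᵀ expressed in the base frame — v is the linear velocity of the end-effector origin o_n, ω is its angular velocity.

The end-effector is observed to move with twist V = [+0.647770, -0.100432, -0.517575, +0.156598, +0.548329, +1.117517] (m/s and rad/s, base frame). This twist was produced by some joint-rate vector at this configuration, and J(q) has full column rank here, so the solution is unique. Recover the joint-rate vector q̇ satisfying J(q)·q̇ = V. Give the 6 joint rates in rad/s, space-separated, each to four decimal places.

0.6010 -0.3670 -0.3020 -0.8670 -0.5280 -0.1970

o_n = [-0.1169, -0.3467, 0.4555]
J₁: ẑ×o_n = [0.3467, -0.1169, 0.0000], ω = ẑ
J2: z=[0.0523, 0.9986, 0.0000] o=[0.4494, -0.0236, 0.2500] → [0.2052, -0.0108, 0.5486, 0.0523, 0.9986, 0.0000]
J3: z=[-0.8648, 0.0453, 0.5000] o=[0.2922, 0.2250, -0.0444] → [0.3085, 0.2278, 0.5130, -0.8648, 0.0453, 0.5000]
J4: z=[-0.3955, -0.6749, -0.6230] o=[-0.2564, 0.3834, 0.1323] → [-0.6730, 0.0409, 0.3829, -0.3955, -0.6749, -0.6230]
J5: z=[0.8007, -0.5856, 0.1260] o=[-0.3779, 0.2622, 0.3407] → [0.0095, -0.0590, -0.3347, 0.8007, -0.5856, 0.1260]
J6: z=[0.0280, -0.1736, -0.9844] o=[-0.3171, -0.2003, 0.4240] → [-0.1496, -0.1979, 0.0307, 0.0280, -0.1736, -0.9844]
q̇ = J⁺·V = [0.6010, -0.3670, -0.3020, -0.8670, -0.5280, -0.1970]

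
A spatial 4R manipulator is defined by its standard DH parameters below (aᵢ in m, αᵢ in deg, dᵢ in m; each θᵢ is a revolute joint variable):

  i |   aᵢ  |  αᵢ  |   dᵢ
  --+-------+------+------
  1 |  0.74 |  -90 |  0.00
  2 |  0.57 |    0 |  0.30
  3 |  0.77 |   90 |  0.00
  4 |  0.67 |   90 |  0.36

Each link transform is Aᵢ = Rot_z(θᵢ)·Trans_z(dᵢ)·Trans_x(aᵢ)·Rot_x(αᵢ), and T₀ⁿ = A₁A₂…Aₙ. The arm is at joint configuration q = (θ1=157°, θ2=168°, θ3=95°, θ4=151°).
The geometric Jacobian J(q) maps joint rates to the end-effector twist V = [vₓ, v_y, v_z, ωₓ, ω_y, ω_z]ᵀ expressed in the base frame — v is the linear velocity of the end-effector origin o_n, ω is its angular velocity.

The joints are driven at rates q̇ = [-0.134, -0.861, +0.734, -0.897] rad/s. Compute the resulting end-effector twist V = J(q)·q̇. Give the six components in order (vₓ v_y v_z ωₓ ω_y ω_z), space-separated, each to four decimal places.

o_n = [-0.0625, -0.6522, 0.0203]
J₁: ẑ×o_n = [0.6522, -0.0625, 0.0000], ω = ẑ
J2: z=[-0.3907, -0.9205, 0.0000] o=[-0.6812, 0.2891, 0.0000] → [-0.0186, 0.0079, 0.9373, -0.3907, -0.9205, 0.0000]
J3: z=[-0.3907, -0.9205, 0.0000] o=[-0.2852, -0.2049, -0.1185] → [-0.1277, 0.0542, 0.3797, -0.3907, -0.9205, 0.0000]
J4: z=[0.9136, -0.3878, -0.1219] o=[-0.1988, -0.2415, 0.6458] → [0.1925, 0.5549, -0.3224, 0.9136, -0.3878, -0.1219]
V = J·q̇ = [-0.3378, -0.4564, -0.2391, -0.7699, 0.4648, -0.0247]

-0.3378 -0.4564 -0.2391 -0.7699 0.4648 -0.0247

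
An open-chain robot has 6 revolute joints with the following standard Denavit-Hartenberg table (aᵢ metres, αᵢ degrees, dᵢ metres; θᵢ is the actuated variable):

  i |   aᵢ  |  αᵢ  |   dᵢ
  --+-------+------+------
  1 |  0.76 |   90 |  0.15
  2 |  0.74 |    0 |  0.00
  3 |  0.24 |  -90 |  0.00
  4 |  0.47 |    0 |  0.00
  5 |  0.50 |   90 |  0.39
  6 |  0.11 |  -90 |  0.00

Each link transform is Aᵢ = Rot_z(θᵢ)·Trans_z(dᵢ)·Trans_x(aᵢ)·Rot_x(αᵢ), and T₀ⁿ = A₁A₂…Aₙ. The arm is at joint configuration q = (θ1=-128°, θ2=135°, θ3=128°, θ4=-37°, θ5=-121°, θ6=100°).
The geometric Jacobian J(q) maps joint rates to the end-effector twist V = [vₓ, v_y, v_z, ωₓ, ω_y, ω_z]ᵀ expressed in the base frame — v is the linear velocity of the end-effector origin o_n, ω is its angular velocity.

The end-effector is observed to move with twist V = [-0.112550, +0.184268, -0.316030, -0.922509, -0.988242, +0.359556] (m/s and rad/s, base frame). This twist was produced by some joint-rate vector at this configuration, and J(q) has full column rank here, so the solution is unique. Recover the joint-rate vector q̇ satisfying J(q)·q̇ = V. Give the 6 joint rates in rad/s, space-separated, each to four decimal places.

o_n = [-0.8024, -0.2750, 0.4443]
J₁: ẑ×o_n = [0.2750, -0.8024, 0.0000], ω = ẑ
J2: z=[-0.7880, 0.6157, 0.0000] o=[-0.4679, -0.5989, 0.1500] → [0.1812, 0.2319, -0.0493, -0.7880, 0.6157, 0.0000]
J3: z=[-0.7880, 0.6157, 0.0000] o=[-0.1458, -0.1866, 0.6733] → [-0.1410, -0.1804, 0.4740, -0.7880, 0.6157, 0.0000]
J4: z=[-0.6111, -0.7821, -0.1219] o=[-0.1277, -0.1635, 0.4350] → [-0.0208, 0.0879, -0.4595, -0.6111, -0.7821, -0.1219]
J5: z=[-0.6111, -0.7821, -0.1219] o=[-0.3225, 0.0467, 0.0625] → [-0.3378, 0.2918, -0.1788, -0.6111, -0.7821, -0.1219]
J6: z=[0.7025, -0.6068, 0.3718] o=[-0.7432, -0.1876, 0.4751] → [0.0512, -0.0004, -0.0974, 0.7025, -0.6068, 0.3718]
q̇ = J⁺·V = [0.1490, 0.5770, 0.4650, 0.6290, 0.6820, 0.9960]

0.1490 0.5770 0.4650 0.6290 0.6820 0.9960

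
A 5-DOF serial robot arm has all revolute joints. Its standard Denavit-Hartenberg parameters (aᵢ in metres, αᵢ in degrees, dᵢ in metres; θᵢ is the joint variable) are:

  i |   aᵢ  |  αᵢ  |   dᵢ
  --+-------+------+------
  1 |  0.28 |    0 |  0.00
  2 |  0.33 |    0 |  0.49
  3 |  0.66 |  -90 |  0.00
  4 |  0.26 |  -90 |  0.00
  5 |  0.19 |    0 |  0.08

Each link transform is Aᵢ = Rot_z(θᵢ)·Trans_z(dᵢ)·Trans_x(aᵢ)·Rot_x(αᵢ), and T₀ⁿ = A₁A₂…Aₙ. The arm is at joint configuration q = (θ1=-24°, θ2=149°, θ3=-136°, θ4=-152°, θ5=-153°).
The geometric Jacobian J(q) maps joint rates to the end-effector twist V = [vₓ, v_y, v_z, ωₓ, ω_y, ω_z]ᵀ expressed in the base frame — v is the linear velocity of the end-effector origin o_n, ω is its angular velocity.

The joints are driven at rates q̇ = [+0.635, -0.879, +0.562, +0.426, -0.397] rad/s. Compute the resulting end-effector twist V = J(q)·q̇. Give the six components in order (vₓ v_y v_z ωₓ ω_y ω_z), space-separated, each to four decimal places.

0.2130 0.3256 0.0020 -0.1017 0.4537 -0.0325

o_n = [0.6891, 0.1233, 0.6032]
J₁: ẑ×o_n = [-0.1233, 0.6891, 0.0000], ω = ẑ
J2: z=[0.0000, 0.0000, 1.0000] o=[0.2558, -0.1139, 0.0000] → [-0.2372, 0.4333, 0.0000, 0.0000, 0.0000, 1.0000]
J3: z=[0.0000, 0.0000, 1.0000] o=[0.0665, 0.1564, 0.4900] → [0.0331, 0.6226, -0.0000, 0.0000, 0.0000, 1.0000]
J4: z=[0.1908, 0.9816, 0.0000] o=[0.7144, 0.0305, 0.4900] → [0.1111, -0.0216, 0.0425, 0.1908, 0.9816, 0.0000]
J5: z=[0.4608, -0.0896, 0.8829] o=[0.4890, 0.0743, 0.6121] → [-0.0425, 0.1807, 0.0405, 0.4608, -0.0896, 0.8829]
V = J·q̇ = [0.2130, 0.3256, 0.0020, -0.1017, 0.4537, -0.0325]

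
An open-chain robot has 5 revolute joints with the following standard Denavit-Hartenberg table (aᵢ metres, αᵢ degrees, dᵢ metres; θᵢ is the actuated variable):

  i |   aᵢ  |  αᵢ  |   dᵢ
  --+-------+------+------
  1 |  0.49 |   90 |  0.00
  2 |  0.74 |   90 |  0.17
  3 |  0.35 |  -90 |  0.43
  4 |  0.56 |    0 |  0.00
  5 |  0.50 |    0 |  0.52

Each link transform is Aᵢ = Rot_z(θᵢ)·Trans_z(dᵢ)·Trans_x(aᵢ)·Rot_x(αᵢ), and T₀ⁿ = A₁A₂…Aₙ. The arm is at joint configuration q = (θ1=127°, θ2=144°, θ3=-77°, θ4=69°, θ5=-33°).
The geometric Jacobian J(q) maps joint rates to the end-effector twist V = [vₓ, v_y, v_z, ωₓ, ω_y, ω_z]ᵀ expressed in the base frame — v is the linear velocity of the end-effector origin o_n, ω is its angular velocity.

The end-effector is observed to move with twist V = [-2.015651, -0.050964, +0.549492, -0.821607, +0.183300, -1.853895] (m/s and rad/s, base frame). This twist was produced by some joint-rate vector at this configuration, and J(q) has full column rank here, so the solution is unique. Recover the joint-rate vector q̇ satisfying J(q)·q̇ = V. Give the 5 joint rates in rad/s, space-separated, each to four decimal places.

-0.2610 -0.2100 -0.9120 -0.6180 -0.8750

o_n = [0.0394, -1.1219, 0.5462]
J₁: ẑ×o_n = [1.1219, 0.0394, -0.0000], ω = ẑ
J2: z=[0.7986, 0.6018, 0.0000] o=[-0.2949, 0.3913, 0.0000] → [0.3287, -0.4362, -1.4097, 0.7986, 0.6018, 0.0000]
J3: z=[-0.3537, 0.4694, 0.8090] o=[0.2012, 0.0155, 0.4350] → [0.9724, -0.0915, 0.4783, -0.3537, 0.4694, 0.8090]
J4: z=[0.6541, -0.4942, 0.5727] o=[-0.1850, -0.0387, 0.8291] → [0.7602, 0.3135, -0.5976, 0.6541, -0.4942, 0.5727]
J5: z=[0.6541, -0.4942, 0.5727] o=[-0.1342, -0.4310, 0.4327] → [0.3396, 0.0252, -0.3661, 0.6541, -0.4942, 0.5727]
q̇ = J⁺·V = [-0.2610, -0.2100, -0.9120, -0.6180, -0.8750]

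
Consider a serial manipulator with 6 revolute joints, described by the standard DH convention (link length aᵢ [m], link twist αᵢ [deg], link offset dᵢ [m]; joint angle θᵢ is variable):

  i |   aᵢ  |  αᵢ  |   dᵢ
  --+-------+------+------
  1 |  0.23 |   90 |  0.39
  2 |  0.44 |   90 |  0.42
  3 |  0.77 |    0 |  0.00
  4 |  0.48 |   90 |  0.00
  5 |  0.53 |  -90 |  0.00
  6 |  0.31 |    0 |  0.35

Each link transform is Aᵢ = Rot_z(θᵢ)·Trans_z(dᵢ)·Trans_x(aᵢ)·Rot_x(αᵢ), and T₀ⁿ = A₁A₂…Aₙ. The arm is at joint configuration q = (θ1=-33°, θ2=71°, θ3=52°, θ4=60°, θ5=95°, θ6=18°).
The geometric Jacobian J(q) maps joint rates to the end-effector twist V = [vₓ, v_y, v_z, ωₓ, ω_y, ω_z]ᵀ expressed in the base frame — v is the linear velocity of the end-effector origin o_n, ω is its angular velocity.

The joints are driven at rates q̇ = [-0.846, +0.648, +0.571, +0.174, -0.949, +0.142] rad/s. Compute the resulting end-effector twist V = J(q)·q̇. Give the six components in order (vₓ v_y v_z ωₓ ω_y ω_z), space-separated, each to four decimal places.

o_n = [0.4698, -1.5523, 0.8916]
J₁: ẑ×o_n = [1.5523, 0.4698, -0.0000], ω = ẑ
J2: z=[-0.5446, -0.8387, 0.0000] o=[0.1929, -0.1253, 0.3900] → [-0.4207, 0.2732, 1.0095, -0.5446, -0.8387, 0.0000]
J3: z=[0.7930, -0.5150, -0.3256] o=[0.0843, -0.5555, 0.8060] → [-0.3686, -0.1934, -0.5919, 0.7930, -0.5150, -0.3256]
J4: z=[0.7930, -0.5150, -0.3256] o=[-0.1167, -1.1485, 1.2543] → [0.0553, 0.0966, -0.0182, 0.7930, -0.5150, -0.3256]
J5: z=[0.0491, -0.4786, 0.8767] o=[-0.4082, -1.4898, 1.0842] → [0.1470, 0.7792, 0.4172, 0.0491, -0.4786, 0.8767]
J6: z=[0.5358, 0.7534, 0.3812] o=[0.0385, -1.7289, 0.9287] → [-0.0952, 0.1843, -0.2304, 0.5358, 0.7534, 0.3812]
V = J·q̇ = [-1.9397, -1.0274, -0.1156, 0.2673, -0.3660, -1.8664]

-1.9397 -1.0274 -0.1156 0.2673 -0.3660 -1.8664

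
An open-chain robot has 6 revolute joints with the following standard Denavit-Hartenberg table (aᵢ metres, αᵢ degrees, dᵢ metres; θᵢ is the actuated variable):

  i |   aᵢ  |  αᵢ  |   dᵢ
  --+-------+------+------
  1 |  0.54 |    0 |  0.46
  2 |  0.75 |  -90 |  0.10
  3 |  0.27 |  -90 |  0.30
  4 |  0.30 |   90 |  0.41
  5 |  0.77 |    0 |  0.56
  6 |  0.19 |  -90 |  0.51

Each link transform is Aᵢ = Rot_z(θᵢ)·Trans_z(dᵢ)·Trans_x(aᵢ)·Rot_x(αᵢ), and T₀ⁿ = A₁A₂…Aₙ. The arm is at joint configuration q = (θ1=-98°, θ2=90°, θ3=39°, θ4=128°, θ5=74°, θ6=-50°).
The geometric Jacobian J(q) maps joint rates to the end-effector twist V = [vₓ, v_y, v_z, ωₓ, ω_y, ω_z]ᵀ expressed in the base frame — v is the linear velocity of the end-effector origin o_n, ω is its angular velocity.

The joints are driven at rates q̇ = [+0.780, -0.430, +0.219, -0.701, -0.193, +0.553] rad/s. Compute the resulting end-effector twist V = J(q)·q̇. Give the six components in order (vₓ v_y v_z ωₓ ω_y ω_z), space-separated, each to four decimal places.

o_n = [0.3092, -1.4968, -0.8287]
J₁: ẑ×o_n = [1.4968, 0.3092, -0.0000], ω = ẑ
J2: z=[0.0000, 0.0000, 1.0000] o=[-0.0752, -0.5347, 0.4600] → [0.9620, 0.3844, -0.0000, 0.0000, 0.0000, 1.0000]
J3: z=[0.1392, 0.9903, 0.0000] o=[0.6675, -0.6391, 0.5600] → [-1.3752, 0.1933, 0.2355, 0.1392, 0.9903, 0.0000]
J4: z=[-0.6232, 0.0876, -0.7771] o=[0.9171, -0.3712, 0.3901] → [-0.9815, -0.2871, 0.7547, -0.6232, 0.0876, -0.7771]
J5: z=[0.5208, -0.6949, -0.4959] o=[0.4865, -0.5495, 0.1877] → [0.2365, 0.6173, -0.6166, 0.5208, -0.6949, -0.4959]
J6: z=[0.5208, -0.6949, -0.4959] o=[0.1930, -1.0253, -0.5830] → [-0.0631, 0.0704, -0.1648, 0.5208, -0.6949, -0.4959]
V = J·q̇ = [1.0601, 0.2393, -0.4496, 0.6548, -0.0947, 0.7163]

1.0601 0.2393 -0.4496 0.6548 -0.0947 0.7163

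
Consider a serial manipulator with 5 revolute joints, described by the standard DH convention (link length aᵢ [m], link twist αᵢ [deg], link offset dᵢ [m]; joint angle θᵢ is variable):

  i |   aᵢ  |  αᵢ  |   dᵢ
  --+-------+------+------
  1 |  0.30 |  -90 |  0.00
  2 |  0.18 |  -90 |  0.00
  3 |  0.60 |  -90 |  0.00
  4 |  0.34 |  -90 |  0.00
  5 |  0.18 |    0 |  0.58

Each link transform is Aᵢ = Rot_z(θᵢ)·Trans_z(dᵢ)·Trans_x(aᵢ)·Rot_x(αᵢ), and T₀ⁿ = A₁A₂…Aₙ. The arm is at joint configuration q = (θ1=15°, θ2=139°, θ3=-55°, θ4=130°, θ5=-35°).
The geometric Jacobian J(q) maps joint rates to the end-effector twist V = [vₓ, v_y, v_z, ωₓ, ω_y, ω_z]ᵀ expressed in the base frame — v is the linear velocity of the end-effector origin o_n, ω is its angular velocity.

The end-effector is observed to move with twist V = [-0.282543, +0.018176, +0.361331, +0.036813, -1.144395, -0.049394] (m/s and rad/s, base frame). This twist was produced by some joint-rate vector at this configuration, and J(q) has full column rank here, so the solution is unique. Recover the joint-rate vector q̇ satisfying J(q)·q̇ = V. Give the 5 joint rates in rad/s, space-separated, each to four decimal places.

0.5110 -0.5000 -0.4030 0.8150 0.2350

o_n = [0.2119, -0.1382, -0.1147]
J₁: ẑ×o_n = [0.1382, 0.2119, -0.0000], ω = ẑ
J2: z=[-0.2588, 0.9659, 0.0000] o=[0.2898, 0.0776, 0.0000] → [-0.1108, -0.0297, 0.1311, -0.2588, 0.9659, 0.0000]
J3: z=[-0.6337, -0.1698, 0.7547] o=[0.1586, 0.0425, -0.1181] → [0.1358, 0.0424, 0.1236, -0.6337, -0.1698, 0.7547]
J4: z=[-0.4487, -0.7140, -0.5374] o=[-0.2195, 0.4500, -0.3439] → [-0.4797, -0.1290, 0.5720, -0.4487, -0.7140, -0.5374]
J5: z=[0.0754, -0.6294, 0.7734] o=[0.0832, 0.3458, -0.4582] → [0.1581, 0.0736, 0.0445, 0.0754, -0.6294, 0.7734]
q̇ = J⁺·V = [0.5110, -0.5000, -0.4030, 0.8150, 0.2350]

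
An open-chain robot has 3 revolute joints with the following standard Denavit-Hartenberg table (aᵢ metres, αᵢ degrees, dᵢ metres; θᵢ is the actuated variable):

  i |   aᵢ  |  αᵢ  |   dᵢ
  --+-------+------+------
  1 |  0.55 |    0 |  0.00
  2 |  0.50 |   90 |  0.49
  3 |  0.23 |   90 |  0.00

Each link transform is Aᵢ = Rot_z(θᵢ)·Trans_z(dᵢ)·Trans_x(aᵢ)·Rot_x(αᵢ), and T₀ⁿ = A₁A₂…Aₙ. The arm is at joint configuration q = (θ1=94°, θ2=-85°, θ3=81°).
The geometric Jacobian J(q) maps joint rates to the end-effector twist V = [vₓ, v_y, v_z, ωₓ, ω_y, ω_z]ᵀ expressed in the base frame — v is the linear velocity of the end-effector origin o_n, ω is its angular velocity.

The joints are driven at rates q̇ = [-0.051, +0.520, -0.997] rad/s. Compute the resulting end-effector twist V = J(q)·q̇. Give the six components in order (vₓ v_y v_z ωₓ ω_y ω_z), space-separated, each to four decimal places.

o_n = [0.4910, 0.6325, 0.7172]
J₁: ẑ×o_n = [-0.6325, 0.4910, 0.0000], ω = ẑ
J2: z=[0.0000, 0.0000, 1.0000] o=[-0.0384, 0.5487, 0.0000] → [-0.0838, 0.5294, 0.0000, 0.0000, 0.0000, 1.0000]
J3: z=[0.1564, -0.9877, 0.0000] o=[0.4555, 0.6269, 0.4900] → [-0.2244, -0.0355, 0.0360, 0.1564, -0.9877, 0.0000]
V = J·q̇ = [0.2124, 0.2857, -0.0359, -0.1560, 0.9847, 0.4690]

0.2124 0.2857 -0.0359 -0.1560 0.9847 0.4690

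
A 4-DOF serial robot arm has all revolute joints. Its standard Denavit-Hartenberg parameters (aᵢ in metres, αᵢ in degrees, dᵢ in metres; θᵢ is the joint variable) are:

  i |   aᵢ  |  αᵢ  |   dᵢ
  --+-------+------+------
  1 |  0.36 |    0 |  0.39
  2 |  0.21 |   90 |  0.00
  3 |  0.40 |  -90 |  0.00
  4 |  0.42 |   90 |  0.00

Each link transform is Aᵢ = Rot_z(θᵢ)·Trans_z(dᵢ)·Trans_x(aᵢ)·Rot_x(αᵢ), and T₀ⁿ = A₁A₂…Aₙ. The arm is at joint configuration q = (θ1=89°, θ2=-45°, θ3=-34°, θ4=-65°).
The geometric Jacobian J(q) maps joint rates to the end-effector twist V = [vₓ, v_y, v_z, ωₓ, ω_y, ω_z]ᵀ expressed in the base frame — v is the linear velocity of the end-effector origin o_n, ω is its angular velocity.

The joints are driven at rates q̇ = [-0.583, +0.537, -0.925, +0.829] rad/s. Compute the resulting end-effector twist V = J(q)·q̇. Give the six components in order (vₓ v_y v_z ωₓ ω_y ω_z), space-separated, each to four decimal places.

0.0904 0.0415 -0.6193 -0.3091 0.9874 0.6413

o_n = [0.7662, 0.5646, 0.0671]
J₁: ẑ×o_n = [-0.5646, 0.7662, 0.0000], ω = ẑ
J2: z=[0.0000, 0.0000, 1.0000] o=[0.0063, 0.3599, 0.3900] → [-0.2046, 0.7599, 0.0000, 0.0000, 0.0000, 1.0000]
J3: z=[0.6947, -0.7193, 0.0000] o=[0.1573, 0.5058, 0.3900] → [0.2323, 0.2243, 0.4788, 0.6947, -0.7193, 0.0000]
J4: z=[0.4022, 0.3884, 0.8290] o=[0.3959, 0.7362, 0.1663] → [0.1037, 0.3469, -0.2129, 0.4022, 0.3884, 0.8290]
V = J·q̇ = [0.0904, 0.0415, -0.6193, -0.3091, 0.9874, 0.6413]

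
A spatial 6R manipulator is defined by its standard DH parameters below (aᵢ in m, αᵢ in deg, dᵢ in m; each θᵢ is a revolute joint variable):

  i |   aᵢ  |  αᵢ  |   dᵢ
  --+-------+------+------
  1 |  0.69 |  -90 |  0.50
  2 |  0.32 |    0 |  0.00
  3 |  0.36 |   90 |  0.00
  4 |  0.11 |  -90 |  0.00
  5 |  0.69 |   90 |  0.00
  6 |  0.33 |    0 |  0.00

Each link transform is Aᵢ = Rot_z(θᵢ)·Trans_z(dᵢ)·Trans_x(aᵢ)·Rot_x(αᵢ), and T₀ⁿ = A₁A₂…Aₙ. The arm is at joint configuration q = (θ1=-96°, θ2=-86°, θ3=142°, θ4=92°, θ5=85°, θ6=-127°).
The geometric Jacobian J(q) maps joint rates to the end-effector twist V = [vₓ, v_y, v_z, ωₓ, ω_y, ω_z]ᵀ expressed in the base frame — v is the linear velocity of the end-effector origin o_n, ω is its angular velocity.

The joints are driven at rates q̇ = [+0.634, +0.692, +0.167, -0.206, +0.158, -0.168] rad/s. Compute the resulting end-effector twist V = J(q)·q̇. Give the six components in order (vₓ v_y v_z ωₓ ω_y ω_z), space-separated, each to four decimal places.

o_n = [0.0929, -0.6654, 0.0331]
J₁: ẑ×o_n = [0.6654, 0.0929, -0.0000], ω = ẑ
J2: z=[0.9945, -0.1045, 0.0000] o=[-0.0721, -0.6862, 0.5000] → [0.0488, 0.4644, 0.0379, 0.9945, -0.1045, 0.0000]
J3: z=[0.9945, -0.1045, 0.0000] o=[-0.0745, -0.7084, 0.8192] → [0.0822, 0.7818, 0.0602, 0.9945, -0.1045, 0.0000]
J4: z=[-0.0867, -0.8245, 0.5592] o=[-0.0955, -0.9086, 0.5208] → [0.2661, 0.0631, 0.1342, -0.0867, -0.8245, 0.5592]
J5: z=[0.0237, 0.5594, 0.8285] o=[0.0141, -0.9180, 0.5239] → [-0.4838, 0.0769, -0.0381, 0.0237, 0.5594, 0.8285]
J6: z=[0.9846, -0.1566, 0.0776] o=[0.1335, -0.3564, 0.1413] → [0.0409, 0.1034, -0.3107, 0.9846, -0.1566, 0.0776]
V = J·q̇ = [0.3313, 0.4926, 0.0548, 0.7105, 0.1948, 0.6367]

0.3313 0.4926 0.0548 0.7105 0.1948 0.6367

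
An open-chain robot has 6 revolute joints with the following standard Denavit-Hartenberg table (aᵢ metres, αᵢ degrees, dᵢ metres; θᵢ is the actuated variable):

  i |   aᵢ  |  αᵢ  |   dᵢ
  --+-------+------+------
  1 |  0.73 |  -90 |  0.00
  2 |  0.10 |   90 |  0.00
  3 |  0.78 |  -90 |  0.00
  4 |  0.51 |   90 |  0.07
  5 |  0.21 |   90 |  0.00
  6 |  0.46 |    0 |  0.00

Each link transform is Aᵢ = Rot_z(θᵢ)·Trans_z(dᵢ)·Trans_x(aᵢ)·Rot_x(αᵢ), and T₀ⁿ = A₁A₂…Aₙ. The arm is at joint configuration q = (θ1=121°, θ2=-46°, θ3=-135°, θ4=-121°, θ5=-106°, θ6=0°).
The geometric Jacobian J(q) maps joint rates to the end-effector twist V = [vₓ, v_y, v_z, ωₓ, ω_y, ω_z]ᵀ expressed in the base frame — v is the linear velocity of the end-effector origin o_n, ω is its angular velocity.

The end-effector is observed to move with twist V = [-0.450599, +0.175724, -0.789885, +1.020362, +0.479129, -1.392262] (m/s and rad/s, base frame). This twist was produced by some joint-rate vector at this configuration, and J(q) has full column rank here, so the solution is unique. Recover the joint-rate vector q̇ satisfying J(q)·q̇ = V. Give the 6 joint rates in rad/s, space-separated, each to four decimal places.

o_n = [0.0150, 0.0278, -0.3379]
J₁: ẑ×o_n = [-0.0278, 0.0150, 0.0000], ω = ẑ
J2: z=[-0.8572, -0.5150, 0.0000] o=[-0.3760, 0.6257, 0.0000] → [0.1740, -0.2896, 0.7139, -0.8572, -0.5150, 0.0000]
J3: z=[0.3705, -0.6166, 0.6947] o=[-0.4118, 0.6853, 0.0719] → [0.7094, 0.4483, 0.0195, 0.3705, -0.6166, 0.6947]
J4: z=[0.3531, 0.7852, 0.5087] o=[0.2583, 0.6409, -0.3248] → [0.3016, -0.1192, -0.0254, 0.3531, 0.7852, 0.5087]
J5: z=[-0.9272, 0.3663, 0.0782] o=[0.2194, 0.4413, 0.1481] → [-0.1457, -0.4665, 0.4583, -0.9272, 0.3663, 0.0782]
J6: z=[0.2174, 0.6963, -0.6840] o=[0.1553, 0.3117, -0.0042] → [-0.4265, 0.1685, 0.0360, 0.2174, 0.6963, -0.6840]
q̇ = J⁺·V = [-0.8310, -0.4570, -0.8320, 0.1370, -0.9660, -0.0330]

-0.8310 -0.4570 -0.8320 0.1370 -0.9660 -0.0330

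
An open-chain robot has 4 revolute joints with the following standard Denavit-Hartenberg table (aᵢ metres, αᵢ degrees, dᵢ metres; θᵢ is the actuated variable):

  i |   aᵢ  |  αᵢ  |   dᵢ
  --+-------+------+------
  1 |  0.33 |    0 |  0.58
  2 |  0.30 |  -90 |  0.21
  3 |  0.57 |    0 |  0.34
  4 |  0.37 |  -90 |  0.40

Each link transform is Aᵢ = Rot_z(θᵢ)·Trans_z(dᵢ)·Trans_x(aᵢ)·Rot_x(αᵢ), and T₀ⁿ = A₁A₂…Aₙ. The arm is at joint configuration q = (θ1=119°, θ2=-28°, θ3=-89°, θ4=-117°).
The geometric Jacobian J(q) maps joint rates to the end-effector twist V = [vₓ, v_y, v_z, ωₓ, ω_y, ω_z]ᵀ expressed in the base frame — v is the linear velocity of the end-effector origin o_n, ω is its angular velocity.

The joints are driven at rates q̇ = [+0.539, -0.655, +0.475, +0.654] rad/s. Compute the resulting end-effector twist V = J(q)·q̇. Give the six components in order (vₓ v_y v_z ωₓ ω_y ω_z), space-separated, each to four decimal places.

o_n = [-0.8995, 0.2531, 1.1977]
J₁: ẑ×o_n = [-0.2531, -0.8995, 0.0000], ω = ẑ
J2: z=[0.0000, 0.0000, 1.0000] o=[-0.1600, 0.2886, 0.5800] → [0.0355, -0.7395, 0.0000, 0.0000, 0.0000, 1.0000]
J3: z=[-0.9998, -0.0175, 0.0000] o=[-0.1652, 0.5886, 0.7900] → [-0.0071, 0.4077, 0.3226, -0.9998, -0.0175, 0.0000]
J4: z=[-0.9998, -0.0175, 0.0000] o=[-0.5053, 0.5926, 1.3599] → [0.0028, -0.1622, 0.3326, -0.9998, -0.0175, 0.0000]
V = J·q̇ = [-0.1612, 0.0871, 0.3707, -1.1288, -0.0197, -0.1160]

-0.1612 0.0871 0.3707 -1.1288 -0.0197 -0.1160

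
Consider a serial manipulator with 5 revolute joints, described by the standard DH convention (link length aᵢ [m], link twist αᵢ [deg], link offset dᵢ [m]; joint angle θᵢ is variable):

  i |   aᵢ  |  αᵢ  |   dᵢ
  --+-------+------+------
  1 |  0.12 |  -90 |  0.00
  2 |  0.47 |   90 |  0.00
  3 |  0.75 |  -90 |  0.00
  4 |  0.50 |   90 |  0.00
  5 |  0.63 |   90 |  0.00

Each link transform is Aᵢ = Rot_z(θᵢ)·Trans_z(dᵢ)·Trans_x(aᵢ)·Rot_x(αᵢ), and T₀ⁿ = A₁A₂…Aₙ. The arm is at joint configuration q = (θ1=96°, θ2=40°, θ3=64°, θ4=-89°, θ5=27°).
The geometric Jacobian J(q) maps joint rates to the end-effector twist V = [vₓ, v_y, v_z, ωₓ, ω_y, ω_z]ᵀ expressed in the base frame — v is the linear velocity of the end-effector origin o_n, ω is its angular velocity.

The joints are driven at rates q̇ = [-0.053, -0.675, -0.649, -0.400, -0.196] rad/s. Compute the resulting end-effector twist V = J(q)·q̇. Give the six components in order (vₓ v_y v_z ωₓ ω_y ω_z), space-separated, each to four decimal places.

0.5307 0.1696 0.5086 0.6787 -0.0072 -0.8391

o_n = [-0.9395, 1.1313, 0.4595]
J₁: ẑ×o_n = [-1.1313, -0.9395, 0.0000], ω = ẑ
J2: z=[-0.9945, -0.1045, 0.0000] o=[-0.0125, 0.1193, 0.0000] → [-0.0480, 0.4570, -1.1033, -0.9945, -0.1045, 0.0000]
J3: z=[-0.0672, 0.6393, 0.7660] o=[-0.0502, 0.4774, -0.3021] → [-0.0140, -0.6301, 0.5246, -0.0672, 0.6393, 0.7660]
J4: z=[-0.3640, -0.7306, 0.5777] o=[-0.7469, 0.6574, -0.5134] → [-0.9846, 0.2429, -0.3132, -0.3640, -0.7306, 0.5777]
J5: z=[0.9277, -0.2288, 0.2951] o=[-0.7886, 0.9791, -0.1329] → [-0.1805, -0.5941, 0.1066, 0.9277, -0.2288, 0.2951]
V = J·q̇ = [0.5307, 0.1696, 0.5086, 0.6787, -0.0072, -0.8391]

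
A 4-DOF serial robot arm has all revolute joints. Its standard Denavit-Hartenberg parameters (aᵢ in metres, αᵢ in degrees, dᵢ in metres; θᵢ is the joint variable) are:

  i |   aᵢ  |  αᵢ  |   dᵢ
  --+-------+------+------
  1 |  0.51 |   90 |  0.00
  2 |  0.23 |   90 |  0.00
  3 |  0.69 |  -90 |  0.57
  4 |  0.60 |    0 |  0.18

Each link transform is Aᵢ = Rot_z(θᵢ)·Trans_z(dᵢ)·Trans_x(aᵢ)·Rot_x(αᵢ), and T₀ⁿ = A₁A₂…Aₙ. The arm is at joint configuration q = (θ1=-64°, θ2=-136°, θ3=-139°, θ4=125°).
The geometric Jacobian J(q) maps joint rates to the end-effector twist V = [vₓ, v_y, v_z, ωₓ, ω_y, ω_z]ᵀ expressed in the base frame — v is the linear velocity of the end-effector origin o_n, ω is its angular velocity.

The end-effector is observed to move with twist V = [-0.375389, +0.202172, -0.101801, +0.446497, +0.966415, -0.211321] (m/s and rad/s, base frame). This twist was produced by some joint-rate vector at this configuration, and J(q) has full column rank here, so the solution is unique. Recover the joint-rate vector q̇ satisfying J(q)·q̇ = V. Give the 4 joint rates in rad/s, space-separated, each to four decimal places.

o_n = [0.4982, -0.1941, -0.0040]
J₁: ẑ×o_n = [0.1941, 0.4982, -0.0000], ω = ẑ
J2: z=[-0.8988, -0.4384, 0.0000] o=[0.2236, -0.4584, 0.0000] → [0.0018, -0.0036, -0.1172, -0.8988, -0.4384, 0.0000]
J3: z=[-0.3045, 0.6244, 0.7193] o=[0.1510, -0.3097, -0.1598] → [0.0141, 0.2972, -0.2520, -0.3045, 0.6244, 0.7193]
J4: z=[0.4714, 0.7550, -0.4557] o=[0.5485, -0.0920, 0.6120] → [-0.5116, 0.3133, -0.0101, 0.4714, 0.7550, -0.4557]
q̇ = J⁺·V = [-0.3150, -0.3510, 0.5420, 0.6280]

-0.3150 -0.3510 0.5420 0.6280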